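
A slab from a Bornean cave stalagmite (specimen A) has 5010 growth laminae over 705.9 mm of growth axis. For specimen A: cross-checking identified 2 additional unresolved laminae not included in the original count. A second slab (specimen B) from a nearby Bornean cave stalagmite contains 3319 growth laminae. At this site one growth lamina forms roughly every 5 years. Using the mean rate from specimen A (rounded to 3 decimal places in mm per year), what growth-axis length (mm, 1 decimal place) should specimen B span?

464.7 mm

Specimen A: correcting the raw count gives 5010 + 2 = 5012 true growth laminae.
Specimen A: 5012 growth laminae at 5 years each span 5012 × 5 = 25060 years.
A: Mean rate = 705.9 mm / 25060 years ≈ 0.028 mm per year.
Specimen B: 3319 growth laminae at 5 years each span 3319 × 5 = 16595 years. For B, 0.028 mm/year × 16595 years = 464.7 mm.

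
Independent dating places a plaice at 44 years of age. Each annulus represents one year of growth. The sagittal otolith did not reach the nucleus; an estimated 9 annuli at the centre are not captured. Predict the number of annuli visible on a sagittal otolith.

35 annuli

One annulus per year gives 44 annuli over 44 years.
Less the 9 uncaptured annuli: 44 − 9 = 35.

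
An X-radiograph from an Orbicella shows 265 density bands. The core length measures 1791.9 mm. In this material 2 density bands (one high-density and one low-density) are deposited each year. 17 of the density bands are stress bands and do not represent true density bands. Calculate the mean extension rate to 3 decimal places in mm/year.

Correcting the raw count gives 265 − 17 = 248 true density bands.
248 density bands at 2 per year is 248 / 2 = 124 years.
1791.9 mm over 124 years gives 1791.9 / 124 ≈ 14.451 mm/year.

14.451 mm/year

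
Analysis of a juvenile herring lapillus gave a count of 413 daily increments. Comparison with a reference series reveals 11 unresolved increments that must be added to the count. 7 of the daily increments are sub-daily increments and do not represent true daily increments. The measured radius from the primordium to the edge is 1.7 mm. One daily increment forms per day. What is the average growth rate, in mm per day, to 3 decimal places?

0.004 mm per day

After corrections the count is 413 − 7 + 11 = 417 daily increments.
1.7 mm over 417 days gives 1.7 / 417 ≈ 0.004 mm per day.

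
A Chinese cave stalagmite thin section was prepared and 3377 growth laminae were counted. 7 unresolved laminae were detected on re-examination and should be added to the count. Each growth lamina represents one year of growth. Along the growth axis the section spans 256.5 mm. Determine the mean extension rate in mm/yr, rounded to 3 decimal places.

0.076 mm/yr

Adjusted count: 3377 + 7 = 3384 growth laminae.
256.5 mm over 3384 years gives 256.5 / 3384 ≈ 0.076 mm/yr.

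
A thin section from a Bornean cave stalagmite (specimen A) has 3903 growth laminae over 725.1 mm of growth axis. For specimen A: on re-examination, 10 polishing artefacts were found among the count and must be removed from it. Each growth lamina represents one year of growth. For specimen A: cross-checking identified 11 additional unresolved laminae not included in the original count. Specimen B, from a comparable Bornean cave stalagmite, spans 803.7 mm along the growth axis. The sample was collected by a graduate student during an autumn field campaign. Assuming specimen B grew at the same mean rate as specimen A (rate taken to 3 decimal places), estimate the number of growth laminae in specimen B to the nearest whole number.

Specimen A: correcting the raw count gives 3903 − 10 + 11 = 3904 true growth laminae.
A: Extension rate ≈ 725.1 / 3904 = 0.186 mm/year.
For B, 803.7 / 0.186 = 4320.97 years ≈ 4321 growth laminae.

4321 growth laminae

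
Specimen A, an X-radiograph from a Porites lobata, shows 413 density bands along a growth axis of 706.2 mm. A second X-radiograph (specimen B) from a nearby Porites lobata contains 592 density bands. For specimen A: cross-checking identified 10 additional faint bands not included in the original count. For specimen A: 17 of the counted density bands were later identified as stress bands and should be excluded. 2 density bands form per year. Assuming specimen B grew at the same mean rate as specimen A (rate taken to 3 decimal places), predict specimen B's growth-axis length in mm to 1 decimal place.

1029.8 mm

Specimen A: correcting the raw count gives 413 − 17 + 10 = 406 true density bands.
Specimen A: with 2 density bands per year, 406 / 2 = 203 years.
A: Mean rate = 706.2 mm / 203 years ≈ 3.479 mm/yr.
Specimen B: 592 density bands at 2 per year is 592 / 2 = 296 years. B's length ≈ 3.479 × 296 = 1029.8 mm.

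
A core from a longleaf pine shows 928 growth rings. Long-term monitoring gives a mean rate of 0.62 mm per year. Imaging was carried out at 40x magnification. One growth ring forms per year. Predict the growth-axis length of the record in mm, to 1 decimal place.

575.4 mm

The record spans 928 years at 0.62 mm per year.
928 years at 0.62 mm/year gives 0.62 × 928 = 575.4 mm.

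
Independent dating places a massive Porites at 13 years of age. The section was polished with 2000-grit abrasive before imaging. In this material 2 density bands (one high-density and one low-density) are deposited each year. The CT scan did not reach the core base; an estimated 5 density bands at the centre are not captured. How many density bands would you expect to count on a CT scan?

13 years at 2 density bands per year gives 13 × 2 = 26 density bands.
26 − 5 missed = 21 density bands expected in the prepared section.

21 density bands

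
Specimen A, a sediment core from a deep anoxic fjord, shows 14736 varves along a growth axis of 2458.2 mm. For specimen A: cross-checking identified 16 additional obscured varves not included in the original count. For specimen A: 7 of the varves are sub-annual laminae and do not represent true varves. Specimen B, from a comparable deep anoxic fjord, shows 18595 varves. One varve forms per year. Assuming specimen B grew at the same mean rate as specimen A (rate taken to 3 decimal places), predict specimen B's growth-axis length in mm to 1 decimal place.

3105.4 mm

Specimen A: correcting the raw count gives 14736 − 7 + 16 = 14745 true varves.
A: Extension rate ≈ 2458.2 / 14745 = 0.167 mm per year.
B's length ≈ 0.167 × 18595 = 3105.4 mm.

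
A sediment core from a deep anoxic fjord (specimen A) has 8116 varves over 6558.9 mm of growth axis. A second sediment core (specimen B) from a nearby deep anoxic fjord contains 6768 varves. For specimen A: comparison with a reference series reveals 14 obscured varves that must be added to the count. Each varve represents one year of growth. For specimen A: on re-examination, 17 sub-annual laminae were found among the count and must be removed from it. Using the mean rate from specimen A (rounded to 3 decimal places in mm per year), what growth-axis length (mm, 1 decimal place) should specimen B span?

5468.5 mm

Specimen A: true varve count = 8116 − 17 + 14 = 8113.
A: 6558.9 mm over 8113 years gives 6558.9 / 8113 ≈ 0.808 mm/year.
B's length ≈ 0.808 × 6768 = 5468.5 mm.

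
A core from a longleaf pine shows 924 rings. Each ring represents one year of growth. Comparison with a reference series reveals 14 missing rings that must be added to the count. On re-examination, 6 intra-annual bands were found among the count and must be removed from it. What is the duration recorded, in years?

932 yr

Adjusted count: 924 − 6 + 14 = 932 rings.
At one ring per year, that is 932 years.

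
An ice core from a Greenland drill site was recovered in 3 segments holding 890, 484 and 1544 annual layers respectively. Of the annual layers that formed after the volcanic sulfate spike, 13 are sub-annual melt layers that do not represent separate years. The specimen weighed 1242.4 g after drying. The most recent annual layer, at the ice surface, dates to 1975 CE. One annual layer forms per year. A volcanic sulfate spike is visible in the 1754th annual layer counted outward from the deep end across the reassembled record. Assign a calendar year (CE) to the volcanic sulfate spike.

824 CE

Total annual layers = 890 + 484 + 1544 = 2918.
The volcanic sulfate spike sits at annual layer 1754 from the deep end, so 2918 − 1754 = 1164 annual layers formed after it.
Excluding 13 false annual layers: 1164 − 13 = 1151.
The annual layer at the ice surface is 1975 CE, so the volcanic sulfate spike dates to 1975 − 1151 = 824 CE.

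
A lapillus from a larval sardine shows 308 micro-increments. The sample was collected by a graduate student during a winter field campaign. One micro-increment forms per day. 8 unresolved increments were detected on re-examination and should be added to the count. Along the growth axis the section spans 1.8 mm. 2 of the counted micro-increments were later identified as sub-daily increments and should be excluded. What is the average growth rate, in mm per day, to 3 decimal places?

Correcting the raw count gives 308 − 2 + 8 = 314 true micro-increments.
Mean rate = 1.8 mm / 314 days ≈ 0.006 mm per day.

0.006 mm per day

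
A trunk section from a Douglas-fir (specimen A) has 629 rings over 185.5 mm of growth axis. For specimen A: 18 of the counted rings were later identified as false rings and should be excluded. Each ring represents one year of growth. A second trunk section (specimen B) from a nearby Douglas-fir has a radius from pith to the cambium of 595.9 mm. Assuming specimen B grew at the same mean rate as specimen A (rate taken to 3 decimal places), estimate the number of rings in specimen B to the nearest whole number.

Specimen A: true ring count = 629 − 18 = 611.
A: Mean rate = 185.5 mm / 611 years ≈ 0.304 mm per year.
For B, 595.9 / 0.304 = 1960.20 years ≈ 1960 rings.

1960 rings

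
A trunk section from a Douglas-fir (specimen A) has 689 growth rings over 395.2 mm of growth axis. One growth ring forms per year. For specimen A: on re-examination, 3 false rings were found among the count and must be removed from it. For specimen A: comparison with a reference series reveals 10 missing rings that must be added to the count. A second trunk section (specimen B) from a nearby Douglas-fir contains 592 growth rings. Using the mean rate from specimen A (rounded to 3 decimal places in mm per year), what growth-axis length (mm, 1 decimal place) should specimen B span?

336.3 mm

Specimen A: correcting the raw count gives 689 − 3 + 10 = 696 true growth rings.
A: 395.2 mm over 696 years gives 395.2 / 696 ≈ 0.568 mm/year.
B's length ≈ 0.568 × 592 = 336.3 mm.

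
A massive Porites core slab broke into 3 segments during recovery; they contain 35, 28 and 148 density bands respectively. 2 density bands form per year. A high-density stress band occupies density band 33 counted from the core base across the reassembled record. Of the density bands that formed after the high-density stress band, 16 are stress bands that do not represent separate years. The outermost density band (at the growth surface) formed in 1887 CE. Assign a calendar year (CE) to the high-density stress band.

1806 CE

Total density bands = 35 + 28 + 148 = 211.
The high-density stress band sits at density band 33 from the core base, so 211 − 33 = 178 density bands formed after it.
Excluding 16 false density bands: 178 − 16 = 162.
162 density bands at 2 per year is 162 / 2 = 81 years.
1887 − 81 = 1806 CE.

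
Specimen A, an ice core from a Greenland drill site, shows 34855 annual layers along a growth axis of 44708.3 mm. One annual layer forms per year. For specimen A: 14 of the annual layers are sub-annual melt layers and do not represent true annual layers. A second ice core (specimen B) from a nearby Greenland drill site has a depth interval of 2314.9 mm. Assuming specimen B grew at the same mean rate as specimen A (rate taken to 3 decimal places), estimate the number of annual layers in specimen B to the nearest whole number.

1804 annual layers

Specimen A: true annual layer count = 34855 − 14 = 34841.
A: Mean rate = 44708.3 mm / 34841 years ≈ 1.283 mm/year.
B spans 2314.9 / 1.283 = 1804.29 years ≈ 1804 annual layers.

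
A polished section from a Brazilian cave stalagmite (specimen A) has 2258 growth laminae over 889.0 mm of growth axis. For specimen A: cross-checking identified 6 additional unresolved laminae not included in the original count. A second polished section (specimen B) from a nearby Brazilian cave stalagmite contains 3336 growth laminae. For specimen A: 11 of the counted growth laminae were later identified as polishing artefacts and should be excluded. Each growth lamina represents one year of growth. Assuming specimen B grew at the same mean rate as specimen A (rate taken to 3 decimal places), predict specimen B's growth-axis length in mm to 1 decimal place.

Specimen A: adjusted count: 2258 − 11 + 6 = 2253 growth laminae.
A: Mean rate = 889.0 mm / 2253 years ≈ 0.395 mm/yr.
B's length ≈ 0.395 × 3336 = 1317.7 mm.

1317.7 mm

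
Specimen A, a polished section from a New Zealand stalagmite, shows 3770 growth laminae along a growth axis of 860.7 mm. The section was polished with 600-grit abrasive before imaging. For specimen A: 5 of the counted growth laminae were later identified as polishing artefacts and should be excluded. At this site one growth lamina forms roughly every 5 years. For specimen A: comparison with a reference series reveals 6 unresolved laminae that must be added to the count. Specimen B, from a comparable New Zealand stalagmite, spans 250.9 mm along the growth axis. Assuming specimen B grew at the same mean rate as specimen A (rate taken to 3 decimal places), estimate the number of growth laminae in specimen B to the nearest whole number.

1091 growth laminae

Specimen A: adjusted count: 3770 − 5 + 6 = 3771 growth laminae.
Specimen A: at 5 years per growth lamina, 3771 × 5 = 18855 years.
A: 860.7 mm over 18855 years gives 860.7 / 18855 ≈ 0.046 mm per year.
Specimen B: 250.9 mm / 0.046 mm per year = 5454.35 years; at 5 years per growth lamina that is 5454.35 / 5 ≈ 1091 growth laminae.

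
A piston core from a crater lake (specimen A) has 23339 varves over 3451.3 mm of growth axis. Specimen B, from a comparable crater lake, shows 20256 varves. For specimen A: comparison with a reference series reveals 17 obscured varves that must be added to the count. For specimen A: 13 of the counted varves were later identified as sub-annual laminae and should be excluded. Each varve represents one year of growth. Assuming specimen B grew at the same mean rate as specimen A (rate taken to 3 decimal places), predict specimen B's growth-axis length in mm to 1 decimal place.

Specimen A: adjusted count: 23339 − 13 + 17 = 23343 varves.
A: Extension rate ≈ 3451.3 / 23343 = 0.148 mm per year.
B's length ≈ 0.148 × 20256 = 2997.9 mm.

2997.9 mm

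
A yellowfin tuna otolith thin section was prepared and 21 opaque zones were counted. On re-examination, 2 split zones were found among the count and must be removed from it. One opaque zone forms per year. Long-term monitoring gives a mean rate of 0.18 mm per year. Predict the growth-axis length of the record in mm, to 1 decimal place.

3.4 mm

Correcting the raw count gives 21 − 2 = 19 true opaque zones.
Length ≈ 0.18 × 19 = 3.4 mm.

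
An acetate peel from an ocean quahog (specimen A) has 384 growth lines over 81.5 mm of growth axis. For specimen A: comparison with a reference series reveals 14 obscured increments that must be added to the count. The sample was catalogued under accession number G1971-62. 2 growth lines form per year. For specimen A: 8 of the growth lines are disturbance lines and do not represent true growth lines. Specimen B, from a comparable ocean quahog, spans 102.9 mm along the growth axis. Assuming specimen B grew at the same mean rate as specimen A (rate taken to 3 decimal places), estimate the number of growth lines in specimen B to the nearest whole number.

492 growth lines

Specimen A: correcting the raw count gives 384 − 8 + 14 = 390 true growth lines.
Specimen A: dividing by 2 growth lines per year: 390 / 2 = 195 years.
A: Mean rate = 81.5 mm / 195 years ≈ 0.418 mm/year.
For B, 102.9 / 0.418 = 246.17 years; at 2 growth lines per year that is 246.17 × 2 ≈ 492 growth lines.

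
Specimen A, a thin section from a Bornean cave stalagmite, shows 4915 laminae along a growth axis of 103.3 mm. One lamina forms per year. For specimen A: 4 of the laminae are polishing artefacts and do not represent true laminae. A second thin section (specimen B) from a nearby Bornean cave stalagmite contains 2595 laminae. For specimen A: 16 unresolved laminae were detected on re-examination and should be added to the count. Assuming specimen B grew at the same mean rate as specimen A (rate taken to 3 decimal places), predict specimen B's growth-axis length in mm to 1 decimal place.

Specimen A: correcting the raw count gives 4915 − 4 + 16 = 4927 true laminae.
A: 103.3 mm over 4927 years gives 103.3 / 4927 ≈ 0.021 mm per year.
For B, 0.021 mm/year × 2595 years = 54.5 mm.

54.5 mm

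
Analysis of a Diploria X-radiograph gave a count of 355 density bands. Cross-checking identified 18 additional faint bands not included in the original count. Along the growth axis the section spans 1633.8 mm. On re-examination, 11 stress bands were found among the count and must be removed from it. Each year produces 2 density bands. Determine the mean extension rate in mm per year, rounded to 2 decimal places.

9.03 mm per year

Adjusted count: 355 − 11 + 18 = 362 density bands.
Dividing by 2 density bands per year: 362 / 2 = 181 years.
Mean rate = 1633.8 mm / 181 years ≈ 9.03 mm per year.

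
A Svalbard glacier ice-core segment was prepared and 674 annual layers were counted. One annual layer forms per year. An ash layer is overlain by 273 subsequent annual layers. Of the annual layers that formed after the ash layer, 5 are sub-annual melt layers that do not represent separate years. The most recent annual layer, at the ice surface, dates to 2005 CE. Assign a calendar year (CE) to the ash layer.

273 annual layers formed after the ash layer.
273 − 5 false = 268 true annual layers after the ash layer.
Counting back 268 years from 2005 CE places the ash layer in 2005 − 268 = 1737 CE.

1737 CE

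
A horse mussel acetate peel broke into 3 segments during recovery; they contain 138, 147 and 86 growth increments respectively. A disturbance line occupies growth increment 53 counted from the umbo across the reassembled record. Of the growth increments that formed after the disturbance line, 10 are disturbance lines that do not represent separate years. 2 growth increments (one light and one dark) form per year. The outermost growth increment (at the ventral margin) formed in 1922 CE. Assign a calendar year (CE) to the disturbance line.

1768 CE

Total growth increments = 138 + 147 + 86 = 371.
The disturbance line sits at growth increment 53 from the umbo, so 371 − 53 = 318 growth increments formed after it.
318 − 10 false = 308 true growth increments after the disturbance line.
With 2 growth increments per year, 308 / 2 = 154 years.
1922 − 154 = 1768 CE.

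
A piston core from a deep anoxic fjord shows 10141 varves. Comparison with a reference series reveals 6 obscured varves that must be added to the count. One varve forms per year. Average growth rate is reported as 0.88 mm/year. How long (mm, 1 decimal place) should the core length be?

8929.4 mm

True varve count = 10141 + 6 = 10147.
Predicted length = 0.88 mm/year × 10147 years = 8929.4 mm.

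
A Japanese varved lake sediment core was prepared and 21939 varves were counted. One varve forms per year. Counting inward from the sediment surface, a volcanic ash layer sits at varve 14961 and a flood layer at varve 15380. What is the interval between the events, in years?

The two markers are separated by 15380 − 14961 = 419 varves.
At one varve per year, 419 years elapsed between them.

419 yr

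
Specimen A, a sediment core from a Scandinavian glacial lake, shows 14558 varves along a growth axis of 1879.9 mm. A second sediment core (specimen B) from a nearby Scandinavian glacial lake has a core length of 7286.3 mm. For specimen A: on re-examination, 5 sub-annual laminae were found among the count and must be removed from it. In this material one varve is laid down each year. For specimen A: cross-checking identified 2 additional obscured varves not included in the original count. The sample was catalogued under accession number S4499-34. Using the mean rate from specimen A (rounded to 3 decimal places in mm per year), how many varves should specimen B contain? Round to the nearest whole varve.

56483 varves

Specimen A: adjusted count: 14558 − 5 + 2 = 14555 varves.
A: 1879.9 mm over 14555 years gives 1879.9 / 14555 ≈ 0.129 mm per year.
For B, 7286.3 / 0.129 = 56482.95 years ≈ 56483 varves.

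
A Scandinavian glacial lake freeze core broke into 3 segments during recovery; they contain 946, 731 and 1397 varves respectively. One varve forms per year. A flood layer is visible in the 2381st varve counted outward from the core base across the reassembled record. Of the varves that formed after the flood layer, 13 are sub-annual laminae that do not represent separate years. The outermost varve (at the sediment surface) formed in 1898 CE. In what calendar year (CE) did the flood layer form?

Total varves = 946 + 731 + 1397 = 3074.
Between varve 2381 and the sediment surface there are 3074 − 2381 = 693 varves.
Removing the 13 false varves leaves 693 − 13 = 680 true varves beyond the flood layer.
The varve at the sediment surface is 1898 CE, so the flood layer dates to 1898 − 680 = 1218 CE.

1218 CE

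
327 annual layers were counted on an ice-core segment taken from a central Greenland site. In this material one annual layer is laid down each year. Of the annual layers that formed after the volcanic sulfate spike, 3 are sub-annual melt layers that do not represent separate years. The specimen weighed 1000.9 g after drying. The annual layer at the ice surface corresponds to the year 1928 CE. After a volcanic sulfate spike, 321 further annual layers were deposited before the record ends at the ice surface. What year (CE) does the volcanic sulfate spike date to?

There are 321 annual layers younger than the volcanic sulfate spike.
Removing the 3 false annual layers leaves 321 − 3 = 318 true annual layers beyond the volcanic sulfate spike.
1928 − 318 = 1610 CE.

1610 CE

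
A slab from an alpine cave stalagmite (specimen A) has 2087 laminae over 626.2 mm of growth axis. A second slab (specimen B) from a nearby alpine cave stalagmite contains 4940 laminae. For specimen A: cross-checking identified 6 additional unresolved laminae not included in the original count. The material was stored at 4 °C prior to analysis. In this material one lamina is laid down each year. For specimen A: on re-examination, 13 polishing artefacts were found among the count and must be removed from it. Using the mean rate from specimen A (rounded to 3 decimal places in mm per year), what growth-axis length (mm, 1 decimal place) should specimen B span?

Specimen A: true lamina count = 2087 − 13 + 6 = 2080.
A: 626.2 mm over 2080 years gives 626.2 / 2080 ≈ 0.301 mm per year.
Length of B = 0.301 × 4940 = 1486.9 mm.

1486.9 mm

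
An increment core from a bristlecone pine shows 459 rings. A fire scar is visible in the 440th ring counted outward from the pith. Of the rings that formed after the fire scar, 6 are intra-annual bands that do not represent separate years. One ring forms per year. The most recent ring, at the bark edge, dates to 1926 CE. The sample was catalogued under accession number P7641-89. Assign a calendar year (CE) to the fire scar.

1913 CE

Between ring 440 and the bark edge there are 459 − 440 = 19 rings.
19 − 6 false = 13 true rings after the fire scar.
The ring at the bark edge is 1926 CE, so the fire scar dates to 1926 − 13 = 1913 CE.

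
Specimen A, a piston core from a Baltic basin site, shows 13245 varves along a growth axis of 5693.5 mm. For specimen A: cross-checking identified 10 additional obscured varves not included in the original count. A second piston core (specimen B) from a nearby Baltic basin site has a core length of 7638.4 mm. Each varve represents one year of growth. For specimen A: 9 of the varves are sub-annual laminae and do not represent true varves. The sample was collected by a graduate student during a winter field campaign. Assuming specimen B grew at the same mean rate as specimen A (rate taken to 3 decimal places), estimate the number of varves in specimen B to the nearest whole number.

17764 varves

Specimen A: after corrections the count is 13245 − 9 + 10 = 13246 varves.
A: Mean rate = 5693.5 mm / 13246 years ≈ 0.430 mm/yr.
Specimen B: 7638.4 mm / 0.430 mm per year = 17763.72 years ≈ 17764 varves.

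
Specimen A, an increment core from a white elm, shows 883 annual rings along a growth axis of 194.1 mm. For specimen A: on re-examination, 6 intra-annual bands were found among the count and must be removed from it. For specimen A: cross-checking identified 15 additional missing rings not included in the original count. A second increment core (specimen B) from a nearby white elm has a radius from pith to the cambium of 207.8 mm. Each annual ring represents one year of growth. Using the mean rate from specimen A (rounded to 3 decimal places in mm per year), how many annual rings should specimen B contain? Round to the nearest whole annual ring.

Specimen A: correcting the raw count gives 883 − 6 + 15 = 892 true annual rings.
A: Mean rate = 194.1 mm / 892 years ≈ 0.218 mm/year.
For B, 207.8 / 0.218 = 953.21 years ≈ 953 annual rings.

953 annual rings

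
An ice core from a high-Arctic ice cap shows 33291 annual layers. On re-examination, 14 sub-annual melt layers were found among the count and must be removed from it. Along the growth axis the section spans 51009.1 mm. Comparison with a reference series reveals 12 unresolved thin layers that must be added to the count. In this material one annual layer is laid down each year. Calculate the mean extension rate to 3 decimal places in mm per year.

1.532 mm per year

Correcting the raw count gives 33291 − 14 + 12 = 33289 true annual layers.
51009.1 mm over 33289 years gives 51009.1 / 33289 ≈ 1.532 mm per year.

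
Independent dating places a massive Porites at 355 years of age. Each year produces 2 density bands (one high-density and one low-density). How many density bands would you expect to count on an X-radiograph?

Expected density bands: 355 × 2 = 710.
So 710 density bands should be present.

710 density bands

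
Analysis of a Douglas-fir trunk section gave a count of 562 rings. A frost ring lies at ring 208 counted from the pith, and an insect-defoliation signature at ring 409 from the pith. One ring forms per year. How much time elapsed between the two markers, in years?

Separation: 409 − 208 = 201 rings.
That is 201 years at one ring per year.

201 years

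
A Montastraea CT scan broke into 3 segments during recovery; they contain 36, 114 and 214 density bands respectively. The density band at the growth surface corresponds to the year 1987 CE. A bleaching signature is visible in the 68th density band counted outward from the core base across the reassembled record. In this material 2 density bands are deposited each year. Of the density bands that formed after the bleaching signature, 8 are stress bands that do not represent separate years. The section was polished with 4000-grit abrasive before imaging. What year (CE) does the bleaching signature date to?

1843 CE

Total density bands = 36 + 114 + 214 = 364.
Between density band 68 and the growth surface there are 364 − 68 = 296 density bands.
Excluding 8 false density bands: 296 − 8 = 288.
Dividing by 2 density bands per year: 288 / 2 = 144 years.
The density band at the growth surface is 1987 CE, so the bleaching signature dates to 1987 − 144 = 1843 CE.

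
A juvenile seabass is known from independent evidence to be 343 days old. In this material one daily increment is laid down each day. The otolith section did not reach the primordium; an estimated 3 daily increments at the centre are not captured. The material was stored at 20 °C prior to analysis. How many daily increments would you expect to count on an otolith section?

340 daily increments

Expected daily increments over 343 days: 343.
Subtracting the 3 daily increments not captured gives 343 − 3 = 340 daily increments in the record.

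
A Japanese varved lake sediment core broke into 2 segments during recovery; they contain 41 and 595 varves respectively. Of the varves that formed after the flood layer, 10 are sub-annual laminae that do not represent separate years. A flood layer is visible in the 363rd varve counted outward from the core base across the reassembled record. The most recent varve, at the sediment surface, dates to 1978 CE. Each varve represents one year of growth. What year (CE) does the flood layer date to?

1715 CE

Total varves = 41 + 595 = 636.
The flood layer sits at varve 363 from the core base, so 636 − 363 = 273 varves formed after it.
Excluding 10 false varves: 273 − 10 = 263.
Counting back 263 years from 1978 CE places the flood layer in 1978 − 263 = 1715 CE.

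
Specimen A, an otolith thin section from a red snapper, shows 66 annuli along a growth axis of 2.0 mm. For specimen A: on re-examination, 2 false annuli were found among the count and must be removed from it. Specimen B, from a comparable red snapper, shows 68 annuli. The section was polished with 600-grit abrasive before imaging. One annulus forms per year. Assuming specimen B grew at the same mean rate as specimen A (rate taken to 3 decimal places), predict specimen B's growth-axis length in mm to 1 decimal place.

Specimen A: adjusted count: 66 − 2 = 64 annuli.
A: 2.0 mm over 64 years gives 2.0 / 64 ≈ 0.031 mm/yr.
B's length ≈ 0.031 × 68 = 2.1 mm.

2.1 mm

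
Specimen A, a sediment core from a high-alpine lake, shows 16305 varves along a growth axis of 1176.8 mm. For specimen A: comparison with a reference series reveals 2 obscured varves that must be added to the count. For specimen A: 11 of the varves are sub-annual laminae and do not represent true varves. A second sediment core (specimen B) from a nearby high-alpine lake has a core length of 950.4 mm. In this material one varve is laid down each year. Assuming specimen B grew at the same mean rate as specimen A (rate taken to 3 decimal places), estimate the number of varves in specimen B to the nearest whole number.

Specimen A: true varve count = 16305 − 11 + 2 = 16296.
A: Extension rate ≈ 1176.8 / 16296 = 0.072 mm per year.
Specimen B: 950.4 mm / 0.072 mm per year = 13200.00 years ≈ 13200 varves.

13200 varves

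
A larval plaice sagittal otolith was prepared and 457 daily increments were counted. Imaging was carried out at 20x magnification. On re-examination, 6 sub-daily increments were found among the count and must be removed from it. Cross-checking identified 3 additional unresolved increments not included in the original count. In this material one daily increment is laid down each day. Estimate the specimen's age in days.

454 d

After corrections the count is 457 − 6 + 3 = 454 daily increments.
One daily increment per day makes the duration 454 days.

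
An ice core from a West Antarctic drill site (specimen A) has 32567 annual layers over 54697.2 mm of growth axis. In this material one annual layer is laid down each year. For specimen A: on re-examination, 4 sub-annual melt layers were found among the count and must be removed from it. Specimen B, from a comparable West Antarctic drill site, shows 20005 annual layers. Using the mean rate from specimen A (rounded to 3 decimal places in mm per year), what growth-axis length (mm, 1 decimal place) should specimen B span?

33608.4 mm

Specimen A: correcting the raw count gives 32567 − 4 = 32563 true annual layers.
A: Extension rate ≈ 54697.2 / 32563 = 1.680 mm/year.
Length of B = 1.680 × 20005 = 33608.4 mm.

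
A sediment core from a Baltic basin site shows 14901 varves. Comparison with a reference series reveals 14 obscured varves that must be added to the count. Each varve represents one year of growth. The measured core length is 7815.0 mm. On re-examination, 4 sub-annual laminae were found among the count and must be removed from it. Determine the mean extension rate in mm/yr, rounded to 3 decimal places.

0.524 mm/yr

After corrections the count is 14901 − 4 + 14 = 14911 varves.
Mean rate = 7815.0 mm / 14911 years ≈ 0.524 mm/yr.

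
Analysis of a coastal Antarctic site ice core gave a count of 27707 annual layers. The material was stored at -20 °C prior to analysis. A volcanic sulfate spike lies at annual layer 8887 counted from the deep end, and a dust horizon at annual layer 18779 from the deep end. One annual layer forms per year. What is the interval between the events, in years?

9892 years

The two markers are separated by 18779 − 8887 = 9892 annual layers.
One annual layer per year makes the interval 9892 years.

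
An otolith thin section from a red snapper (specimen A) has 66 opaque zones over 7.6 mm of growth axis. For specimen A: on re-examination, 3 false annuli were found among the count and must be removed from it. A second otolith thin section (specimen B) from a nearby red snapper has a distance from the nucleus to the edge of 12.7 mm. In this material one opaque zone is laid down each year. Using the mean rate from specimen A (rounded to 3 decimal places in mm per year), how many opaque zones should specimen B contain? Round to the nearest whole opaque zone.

105 opaque zones

Specimen A: correcting the raw count gives 66 − 3 = 63 true opaque zones.
A: Extension rate ≈ 7.6 / 63 = 0.121 mm per year.
For B, 12.7 / 0.121 = 104.96 years ≈ 105 opaque zones.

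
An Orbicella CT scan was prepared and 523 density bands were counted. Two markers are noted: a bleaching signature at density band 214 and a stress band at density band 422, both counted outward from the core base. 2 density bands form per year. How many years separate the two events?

104 yr

Separation: 422 − 214 = 208 density bands.
With 2 density bands per year, 208 / 2 = 104 years.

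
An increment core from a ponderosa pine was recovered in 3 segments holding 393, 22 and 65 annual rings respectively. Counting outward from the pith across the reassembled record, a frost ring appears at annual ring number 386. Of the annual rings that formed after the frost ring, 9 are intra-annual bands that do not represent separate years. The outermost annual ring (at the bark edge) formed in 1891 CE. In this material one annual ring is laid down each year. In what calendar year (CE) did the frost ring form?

Total annual rings = 393 + 22 + 65 = 480.
Between annual ring 386 and the bark edge there are 480 − 386 = 94 annual rings.
Excluding 9 false annual rings: 94 − 9 = 85.
Counting back 85 years from 1891 CE places the frost ring in 1891 − 85 = 1806 CE.

1806 CE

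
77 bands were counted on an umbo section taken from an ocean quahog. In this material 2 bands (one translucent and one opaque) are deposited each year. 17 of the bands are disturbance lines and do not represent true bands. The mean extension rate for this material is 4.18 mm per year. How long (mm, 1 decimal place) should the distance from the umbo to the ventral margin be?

125.4 mm

After corrections the count is 77 − 17 = 60 bands.
Dividing by 2 bands per year: 60 / 2 = 30 years.
Length ≈ 4.18 × 30 = 125.4 mm.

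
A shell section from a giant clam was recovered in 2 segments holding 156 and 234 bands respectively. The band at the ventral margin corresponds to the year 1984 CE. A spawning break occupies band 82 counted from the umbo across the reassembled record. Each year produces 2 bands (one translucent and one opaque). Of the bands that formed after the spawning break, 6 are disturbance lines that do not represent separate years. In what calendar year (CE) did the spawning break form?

1833 CE

Total bands = 156 + 234 = 390.
390 − 82 = 308 bands lie beyond the spawning break toward the ventral margin.
Excluding 6 false bands: 308 − 6 = 302.
With 2 bands per year, 302 / 2 = 151 years.
Counting back 151 years from 1984 CE places the spawning break in 1984 − 151 = 1833 CE.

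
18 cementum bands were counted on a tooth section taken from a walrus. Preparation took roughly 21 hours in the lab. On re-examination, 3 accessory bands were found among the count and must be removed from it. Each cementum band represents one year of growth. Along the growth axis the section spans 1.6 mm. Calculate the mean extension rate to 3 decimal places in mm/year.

0.107 mm/year

Adjusted count: 18 − 3 = 15 cementum bands.
Mean rate = 1.6 mm / 15 years ≈ 0.107 mm/year.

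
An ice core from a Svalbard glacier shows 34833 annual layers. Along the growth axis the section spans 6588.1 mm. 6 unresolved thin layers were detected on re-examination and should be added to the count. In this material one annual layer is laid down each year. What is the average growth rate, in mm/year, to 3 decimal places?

After corrections the count is 34833 + 6 = 34839 annual layers.
6588.1 mm over 34839 years gives 6588.1 / 34839 ≈ 0.189 mm/year.

0.189 mm/year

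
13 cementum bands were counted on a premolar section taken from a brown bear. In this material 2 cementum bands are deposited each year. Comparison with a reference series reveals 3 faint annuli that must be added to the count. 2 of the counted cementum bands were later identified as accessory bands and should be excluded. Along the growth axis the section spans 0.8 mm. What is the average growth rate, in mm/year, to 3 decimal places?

True cementum band count = 13 − 2 + 3 = 14.
Dividing by 2 cementum bands per year: 14 / 2 = 7 years.
Extension rate ≈ 0.8 / 7 = 0.114 mm/year.

0.114 mm/year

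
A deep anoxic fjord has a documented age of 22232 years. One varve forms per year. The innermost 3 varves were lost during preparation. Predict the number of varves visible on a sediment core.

Expected varves over 22232 years: 22232.
22232 − 3 missed = 22229 varves expected in the prepared section.

22229 varves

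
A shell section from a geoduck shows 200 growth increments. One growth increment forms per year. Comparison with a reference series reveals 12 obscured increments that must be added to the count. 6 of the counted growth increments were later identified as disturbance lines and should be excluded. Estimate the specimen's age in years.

Adjusted count: 200 − 6 + 12 = 206 growth increments.
One growth increment per year makes the duration 206 years.

206 years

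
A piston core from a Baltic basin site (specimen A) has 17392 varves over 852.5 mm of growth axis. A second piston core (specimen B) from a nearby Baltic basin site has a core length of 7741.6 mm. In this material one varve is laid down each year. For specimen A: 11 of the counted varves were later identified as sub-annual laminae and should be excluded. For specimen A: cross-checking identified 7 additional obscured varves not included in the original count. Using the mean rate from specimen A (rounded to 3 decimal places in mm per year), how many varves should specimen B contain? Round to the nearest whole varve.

Specimen A: correcting the raw count gives 17392 − 11 + 7 = 17388 true varves.
A: 852.5 mm over 17388 years gives 852.5 / 17388 ≈ 0.049 mm/year.
For B, 7741.6 / 0.049 = 157991.84 years ≈ 157992 varves.

157992 varves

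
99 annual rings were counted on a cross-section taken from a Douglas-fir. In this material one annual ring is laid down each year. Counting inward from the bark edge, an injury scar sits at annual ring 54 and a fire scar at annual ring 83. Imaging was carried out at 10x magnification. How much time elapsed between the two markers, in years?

29 years

The two markers are separated by 83 − 54 = 29 annual rings.
That is 29 years at one annual ring per year.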